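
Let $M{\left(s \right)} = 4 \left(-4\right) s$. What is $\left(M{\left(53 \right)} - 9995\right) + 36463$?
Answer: $25620$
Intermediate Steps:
$M{\left(s \right)} = - 16 s$
$\left(M{\left(53 \right)} - 9995\right) + 36463 = \left(\left(-16\right) 53 - 9995\right) + 36463 = \left(-848 - 9995\right) + 36463 = -10843 + 36463 = 25620$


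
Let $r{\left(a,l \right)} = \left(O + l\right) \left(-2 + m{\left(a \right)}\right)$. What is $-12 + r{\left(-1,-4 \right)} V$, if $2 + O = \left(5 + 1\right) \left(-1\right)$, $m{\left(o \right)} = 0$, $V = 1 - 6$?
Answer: $-132$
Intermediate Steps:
$V = -5$
$O = -8$ ($O = -2 + \left(5 + 1\right) \left(-1\right) = -2 + 6 \left(-1\right) = -2 - 6 = -8$)
$r{\left(a,l \right)} = 16 - 2 l$ ($r{\left(a,l \right)} = \left(-8 + l\right) \left(-2 + 0\right) = \left(-8 + l\right) \left(-2\right) = 16 - 2 l$)
$-12 + r{\left(-1,-4 \right)} V = -12 + \left(16 - -8\right) \left(-5\right) = -12 + \left(16 + 8\right) \left(-5\right) = -12 + 24 \left(-5\right) = -12 - 120 = -132$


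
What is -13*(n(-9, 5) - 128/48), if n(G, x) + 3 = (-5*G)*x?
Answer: -8554/3 ≈ -2851.3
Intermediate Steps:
n(G, x) = -3 - 5*G*x (n(G, x) = -3 + (-5*G)*x = -3 - 5*G*x)
-13*(n(-9, 5) - 128/48) = -13*((-3 - 5*(-9)*5) - 128/48) = -13*((-3 + 225) - 128*1/48) = -13*(222 - 8/3) = -13*658/3 = -8554/3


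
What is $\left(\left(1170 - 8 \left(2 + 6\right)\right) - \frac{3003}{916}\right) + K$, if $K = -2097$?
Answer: $- \frac{910759}{916} \approx -994.28$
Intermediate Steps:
$\left(\left(1170 - 8 \left(2 + 6\right)\right) - \frac{3003}{916}\right) + K = \left(\left(1170 - 8 \left(2 + 6\right)\right) - \frac{3003}{916}\right) - 2097 = \left(\left(1170 - 64\right) - \frac{3003}{916}\right) - 2097 = \left(1106 - \frac{3003}{916}\right) - 2097 = \frac{1010093}{916} - 2097 = - \frac{910759}{916}$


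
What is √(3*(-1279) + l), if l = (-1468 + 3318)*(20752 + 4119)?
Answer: √46007513 ≈ 6782.9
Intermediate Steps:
l = 46011350 (l = 1850*24871 = 46011350)
√(3*(-1279) + l) = √(3*(-1279) + 46011350) = √(-3837 + 46011350) = √46007513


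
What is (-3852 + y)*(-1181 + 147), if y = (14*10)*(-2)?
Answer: 4272488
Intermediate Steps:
y = -280 (y = 140*(-2) = -280)
(-3852 + y)*(-1181 + 147) = (-3852 - 280)*(-1181 + 147) = -4132*(-1034) = 4272488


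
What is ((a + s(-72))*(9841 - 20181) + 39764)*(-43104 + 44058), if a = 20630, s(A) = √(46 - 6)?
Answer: -203463811944 - 19728720*√10 ≈ -2.0353e+11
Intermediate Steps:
s(A) = 2*√10 (s(A) = √40 = 2*√10)
((a + s(-72))*(9841 - 20181) + 39764)*(-43104 + 44058) = ((20630 + 2*√10)*(9841 - 20181) + 39764)*(-43104 + 44058) = ((20630 + 2*√10)*(-10340) + 39764)*954 = ((-213314200 - 20680*√10) + 39764)*954 = (-213274436 - 20680*√10)*954 = -203463811944 - 19728720*√10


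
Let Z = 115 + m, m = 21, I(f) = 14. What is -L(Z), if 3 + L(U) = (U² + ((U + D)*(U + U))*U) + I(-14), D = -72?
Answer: -2385995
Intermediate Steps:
Z = 136 (Z = 115 + 21 = 136)
L(U) = 11 + U² + 2*U²*(-72 + U) (L(U) = -3 + ((U² + ((U - 72)*(U + U))*U) + 14) = -3 + ((U² + ((-72 + U)*(2*U))*U) + 14) = -3 + ((U² + (2*U*(-72 + U))*U) + 14) = -3 + ((U² + 2*U²*(-72 + U)) + 14) = -3 + (14 + U² + 2*U²*(-72 + U)) = 11 + U² + 2*U²*(-72 + U))
-L(Z) = -(11 - 143*136² + 2*136³) = -(11 - 143*18496 + 2*2515456) = -(11 - 2644928 + 5030912) = -1*2385995 = -2385995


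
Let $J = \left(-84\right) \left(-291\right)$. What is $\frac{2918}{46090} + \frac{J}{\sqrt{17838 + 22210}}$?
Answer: $\frac{1459}{23045} + \frac{6111 \sqrt{2503}}{2503} \approx 122.21$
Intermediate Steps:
$J = 24444$
$\frac{2918}{46090} + \frac{J}{\sqrt{17838 + 22210}} = \frac{2918}{46090} + \frac{24444}{\sqrt{17838 + 22210}} = 2918 \cdot \frac{1}{46090} + \frac{24444}{\sqrt{40048}} = \frac{1459}{23045} + \frac{24444}{4 \sqrt{2503}} = \frac{1459}{23045} + 24444 \frac{\sqrt{2503}}{10012} = \frac{1459}{23045} + \frac{6111 \sqrt{2503}}{2503}$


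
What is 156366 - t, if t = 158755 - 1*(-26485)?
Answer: -28874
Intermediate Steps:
t = 185240 (t = 158755 + 26485 = 185240)
156366 - t = 156366 - 1*185240 = 156366 - 185240 = -28874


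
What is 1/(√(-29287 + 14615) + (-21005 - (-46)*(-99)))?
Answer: -25559/653277153 - 4*I*√917/653277153 ≈ -3.9124e-5 - 1.8542e-7*I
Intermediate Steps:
1/(√(-29287 + 14615) + (-21005 - (-46)*(-99))) = 1/(√(-14672) + (-21005 - 1*4554)) = 1/(4*I*√917 + (-21005 - 4554)) = 1/(4*I*√917 - 25559) = 1/(-25559 + 4*I*√917)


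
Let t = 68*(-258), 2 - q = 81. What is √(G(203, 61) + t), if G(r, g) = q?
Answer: I*√17623 ≈ 132.75*I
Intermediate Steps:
q = -79 (q = 2 - 1*81 = 2 - 81 = -79)
G(r, g) = -79
t = -17544
√(G(203, 61) + t) = √(-79 - 17544) = √(-17623) = I*√17623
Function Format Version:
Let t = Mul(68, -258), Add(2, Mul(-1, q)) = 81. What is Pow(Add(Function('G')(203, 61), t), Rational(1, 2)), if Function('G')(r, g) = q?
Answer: Mul(I, Pow(17623, Rational(1, 2))) ≈ Mul(132.75, I)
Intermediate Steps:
q = -79 (q = Add(2, Mul(-1, 81)) = Add(2, -81) = -79)
Function('G')(r, g) = -79
t = -17544
Pow(Add(Function('G')(203, 61), t), Rational(1, 2)) = Pow(Add(-79, -17544), Rational(1, 2)) = Pow(-17623, Rational(1, 2)) = Mul(I, Pow(17623, Rational(1, 2)))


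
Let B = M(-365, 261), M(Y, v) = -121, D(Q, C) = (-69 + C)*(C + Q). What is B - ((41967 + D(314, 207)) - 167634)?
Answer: 53648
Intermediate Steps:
B = -121
B - ((41967 + D(314, 207)) - 167634) = -121 - ((41967 + (207**2 - 69*207 - 69*314 + 207*314)) - 167634) = -121 - ((41967 + (42849 - 14283 - 21666 + 64998)) - 167634) = -121 - ((41967 + 71898) - 167634) = -121 - (113865 - 167634) = -121 - 1*(-53769) = -121 + 53769 = 53648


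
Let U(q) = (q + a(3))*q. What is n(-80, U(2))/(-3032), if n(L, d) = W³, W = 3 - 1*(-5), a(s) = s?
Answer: -64/379 ≈ -0.16887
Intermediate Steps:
W = 8 (W = 3 + 5 = 8)
U(q) = q*(3 + q) (U(q) = (q + 3)*q = (3 + q)*q = q*(3 + q))
n(L, d) = 512 (n(L, d) = 8³ = 512)
n(-80, U(2))/(-3032) = 512/(-3032) = 512*(-1/3032) = -64/379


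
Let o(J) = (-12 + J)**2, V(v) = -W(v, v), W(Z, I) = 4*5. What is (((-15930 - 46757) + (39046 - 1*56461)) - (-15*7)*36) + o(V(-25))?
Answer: -75298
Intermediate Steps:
W(Z, I) = 20
V(v) = -20 (V(v) = -1*20 = -20)
(((-15930 - 46757) + (39046 - 1*56461)) - (-15*7)*36) + o(V(-25)) = (((-15930 - 46757) + (39046 - 1*56461)) - (-15*7)*36) + (-12 - 20)**2 = ((-62687 + (39046 - 56461)) - (-105)*36) + (-32)**2 = ((-62687 - 17415) - 1*(-3780)) + 1024 = (-80102 + 3780) + 1024 = -76322 + 1024 = -75298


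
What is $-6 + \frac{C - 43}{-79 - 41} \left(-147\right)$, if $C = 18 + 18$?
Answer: $- \frac{583}{40} \approx -14.575$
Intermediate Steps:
$C = 36$
$-6 + \frac{C - 43}{-79 - 41} \left(-147\right) = -6 + \frac{36 - 43}{-79 - 41} \left(-147\right) = -6 + - \frac{7}{-120} \left(-147\right) = -6 + \left(-7\right) \left(- \frac{1}{120}\right) \left(-147\right) = -6 + \frac{7}{120} \left(-147\right) = -6 - \frac{343}{40} = - \frac{583}{40}$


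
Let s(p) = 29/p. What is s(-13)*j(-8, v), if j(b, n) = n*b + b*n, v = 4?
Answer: 1856/13 ≈ 142.77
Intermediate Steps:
j(b, n) = 2*b*n (j(b, n) = b*n + b*n = 2*b*n)
s(-13)*j(-8, v) = (29/(-13))*(2*(-8)*4) = (29*(-1/13))*(-64) = -29/13*(-64) = 1856/13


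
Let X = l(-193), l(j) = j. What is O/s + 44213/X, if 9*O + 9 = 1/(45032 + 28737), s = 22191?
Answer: -651393392324603/2843482685823 ≈ -229.08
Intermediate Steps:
X = -193
O = -663920/663921 (O = -1 + 1/(9*(45032 + 28737)) = -1 + (1/9)/73769 = -1 + (1/9)*(1/73769) = -1 + 1/663921 = -663920/663921 ≈ -1.0000)
O/s + 44213/X = -663920/663921/22191 + 44213/(-193) = -663920/663921*1/22191 + 44213*(-1/193) = -663920/14733070911 - 44213/193 = -651393392324603/2843482685823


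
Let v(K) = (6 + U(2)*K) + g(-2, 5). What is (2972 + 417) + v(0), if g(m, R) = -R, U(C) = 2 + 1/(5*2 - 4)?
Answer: 3390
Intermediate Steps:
U(C) = 13/6 (U(C) = 2 + 1/(10 - 4) = 2 + 1/6 = 13/6)
v(K) = 1 + 13*K/6 (v(K) = (6 + 13*K/6) - 1*5 = (6 + 13*K/6) - 5 = 1 + 13*K/6)
(2972 + 417) + v(0) = (2972 + 417) + (1 + (13/6)*0) = 3389 + (1 + 0) = 3389 + 1 = 3390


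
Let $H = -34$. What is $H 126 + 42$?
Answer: $-4242$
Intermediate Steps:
$H 126 + 42 = \left(-34\right) 126 + 42 = -4284 + 42 = -4242$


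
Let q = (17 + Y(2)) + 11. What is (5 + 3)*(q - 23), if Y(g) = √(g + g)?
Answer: 56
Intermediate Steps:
Y(g) = √2*√g (Y(g) = √(2*g) = √2*√g)
q = 30 (q = (17 + √2*√2) + 11 = (17 + 2) + 11 = 19 + 11 = 30)
(5 + 3)*(q - 23) = (5 + 3)*(30 - 23) = 8*7 = 56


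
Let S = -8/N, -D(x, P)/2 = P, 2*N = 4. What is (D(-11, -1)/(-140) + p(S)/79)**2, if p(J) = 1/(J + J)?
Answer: 123201/489294400 ≈ 0.00025179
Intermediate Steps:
N = 2 (N = (1/2)*4 = 2)
D(x, P) = -2*P
S = -4 (S = -8/2 = -8*1/2 = -4)
p(J) = 1/(2*J)
(D(-11, -1)/(-140) + p(S)/79)**2 = (-2*(-1)/(-140) + ((1/2)/(-4))/79)**2 = (2*(-1/140) + ((1/2)*(-1/4))*(1/79))**2 = (-1/70 - 1/8*1/79)**2 = (-1/70 - 1/632)**2 = (-351/22120)**2 = 123201/489294400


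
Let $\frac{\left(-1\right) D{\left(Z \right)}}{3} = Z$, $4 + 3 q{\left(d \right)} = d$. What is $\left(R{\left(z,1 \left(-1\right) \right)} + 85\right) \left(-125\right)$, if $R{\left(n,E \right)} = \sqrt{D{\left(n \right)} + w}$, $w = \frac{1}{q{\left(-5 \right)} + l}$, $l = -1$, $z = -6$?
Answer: $-10625 - \frac{125 \sqrt{71}}{2} \approx -11152.0$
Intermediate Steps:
$q{\left(d \right)} = - \frac{4}{3} + \frac{d}{3}$
$D{\left(Z \right)} = - 3 Z$
$w = - \frac{1}{4}$ ($w = \frac{1}{\left(- \frac{4}{3} + \frac{1}{3} \left(-5\right)\right) - 1} = \frac{1}{\left(- \frac{4}{3} - \frac{5}{3}\right) - 1} = \frac{1}{-3 - 1} = \frac{1}{-4} = - \frac{1}{4} \approx -0.25$)
$R{\left(n,E \right)} = \sqrt{- \frac{1}{4} - 3 n}$ ($R{\left(n,E \right)} = \sqrt{- 3 n - \frac{1}{4}} = \sqrt{- \frac{1}{4} - 3 n}$)
$\left(R{\left(z,1 \left(-1\right) \right)} + 85\right) \left(-125\right) = \left(\frac{\sqrt{-1 - -72}}{2} + 85\right) \left(-125\right) = \left(\frac{\sqrt{-1 + 72}}{2} + 85\right) \left(-125\right) = \left(\frac{\sqrt{71}}{2} + 85\right) \left(-125\right) = \left(85 + \frac{\sqrt{71}}{2}\right) \left(-125\right) = -10625 - \frac{125 \sqrt{71}}{2}$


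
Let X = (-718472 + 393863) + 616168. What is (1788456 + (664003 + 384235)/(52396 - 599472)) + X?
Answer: 568962618951/273538 ≈ 2.0800e+6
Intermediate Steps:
X = 291559 (X = -324609 + 616168 = 291559)
(1788456 + (664003 + 384235)/(52396 - 599472)) + X = (1788456 + (664003 + 384235)/(52396 - 599472)) + 291559 = (1788456 + 1048238/(-547076)) + 291559 = (1788456 + 1048238*(-1/547076)) + 291559 = (1788456 - 524119/273538) + 291559 = 489210153209/273538 + 291559 = 568962618951/273538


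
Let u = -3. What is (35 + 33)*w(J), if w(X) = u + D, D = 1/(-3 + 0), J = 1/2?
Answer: -680/3 ≈ -226.67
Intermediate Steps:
J = ½ ≈ 0.50000
D = -⅓ (D = 1/(-3) = -⅓ ≈ -0.33333)
w(X) = -10/3 (w(X) = -3 - ⅓ = -10/3)
(35 + 33)*w(J) = (35 + 33)*(-10/3) = 68*(-10/3) = -680/3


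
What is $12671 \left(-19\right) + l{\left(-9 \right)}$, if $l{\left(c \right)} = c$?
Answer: $-240758$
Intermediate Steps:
$12671 \left(-19\right) + l{\left(-9 \right)} = 12671 \left(-19\right) - 9 = -240749 - 9 = -240758$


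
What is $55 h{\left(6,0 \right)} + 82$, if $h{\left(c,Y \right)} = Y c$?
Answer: $82$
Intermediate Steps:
$55 h{\left(6,0 \right)} + 82 = 55 \cdot 0 \cdot 6 + 82 = 55 \cdot 0 + 82 = 0 + 82 = 82$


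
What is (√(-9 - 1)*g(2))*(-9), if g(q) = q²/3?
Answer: -12*I*√10 ≈ -37.947*I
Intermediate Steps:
g(q) = q²/3 (g(q) = q²*(⅓) = q²/3)
(√(-9 - 1)*g(2))*(-9) = (√(-9 - 1)*((⅓)*2²))*(-9) = (√(-10)*((⅓)*4))*(-9) = ((I*√10)*(4/3))*(-9) = (4*I*√10/3)*(-9) = -12*I*√10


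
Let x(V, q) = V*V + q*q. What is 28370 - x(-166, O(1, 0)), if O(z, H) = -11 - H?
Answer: 693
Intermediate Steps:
x(V, q) = V² + q²
28370 - x(-166, O(1, 0)) = 28370 - ((-166)² + (-11 - 1*0)²) = 28370 - (27556 + (-11 + 0)²) = 28370 - (27556 + (-11)²) = 28370 - (27556 + 121) = 28370 - 1*27677 = 28370 - 27677 = 693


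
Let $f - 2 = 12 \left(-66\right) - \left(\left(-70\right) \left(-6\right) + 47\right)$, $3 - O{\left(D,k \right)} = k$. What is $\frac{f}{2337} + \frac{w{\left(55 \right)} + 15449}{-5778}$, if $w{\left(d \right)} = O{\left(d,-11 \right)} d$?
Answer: $- \frac{15055583}{4501062} \approx -3.3449$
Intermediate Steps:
$O{\left(D,k \right)} = 3 - k$
$w{\left(d \right)} = 14 d$ ($w{\left(d \right)} = \left(3 - -11\right) d = \left(3 + 11\right) d = 14 d$)
$f = -1257$ ($f = 2 + \left(12 \left(-66\right) - \left(\left(-70\right) \left(-6\right) + 47\right)\right) = 2 - 1259 = -1257$)
$\frac{f}{2337} + \frac{w{\left(55 \right)} + 15449}{-5778} = - \frac{1257}{2337} + \frac{14 \cdot 55 + 15449}{-5778} = \left(-1257\right) \frac{1}{2337} + \left(770 + 15449\right) \left(- \frac{1}{5778}\right) = - \frac{419}{779} + 16219 \left(- \frac{1}{5778}\right) = - \frac{419}{779} - \frac{16219}{5778} = - \frac{15055583}{4501062}$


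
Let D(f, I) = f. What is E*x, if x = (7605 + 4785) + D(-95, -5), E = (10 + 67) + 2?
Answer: 971305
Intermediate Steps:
E = 79 (E = 77 + 2 = 79)
x = 12295 (x = (7605 + 4785) - 95 = 12390 - 95 = 12295)
E*x = 79*12295 = 971305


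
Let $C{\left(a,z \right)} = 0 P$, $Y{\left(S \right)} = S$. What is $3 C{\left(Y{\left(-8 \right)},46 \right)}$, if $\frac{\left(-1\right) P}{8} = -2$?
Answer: $0$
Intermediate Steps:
$P = 16$ ($P = \left(-8\right) \left(-2\right) = 16$)
$C{\left(a,z \right)} = 0$ ($C{\left(a,z \right)} = 0 \cdot 16 = 0$)
$3 C{\left(Y{\left(-8 \right)},46 \right)} = 3 \cdot 0 = 0$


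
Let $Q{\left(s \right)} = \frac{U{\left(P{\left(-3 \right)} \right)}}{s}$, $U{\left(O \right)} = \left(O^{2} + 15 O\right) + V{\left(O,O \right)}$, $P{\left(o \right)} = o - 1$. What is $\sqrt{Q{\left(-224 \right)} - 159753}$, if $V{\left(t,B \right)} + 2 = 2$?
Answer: $\frac{i \sqrt{125246198}}{28} \approx 399.69 i$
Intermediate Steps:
$V{\left(t,B \right)} = 0$ ($V{\left(t,B \right)} = -2 + 2 = 0$)
$P{\left(o \right)} = -1 + o$
$U{\left(O \right)} = O^{2} + 15 O$ ($U{\left(O \right)} = \left(O^{2} + 15 O\right) + 0 = O^{2} + 15 O$)
$Q{\left(s \right)} = - \frac{44}{s}$ ($Q{\left(s \right)} = \frac{\left(-1 - 3\right) \left(15 - 4\right)}{s} = \frac{\left(-4\right) \left(15 - 4\right)}{s} = \frac{\left(-4\right) 11}{s} = - \frac{44}{s}$)
$\sqrt{Q{\left(-224 \right)} - 159753} = \sqrt{- \frac{44}{-224} - 159753} = \sqrt{\left(-44\right) \left(- \frac{1}{224}\right) - 159753} = \sqrt{\frac{11}{56} - 159753} = \sqrt{- \frac{8946157}{56}} = \frac{i \sqrt{125246198}}{28}$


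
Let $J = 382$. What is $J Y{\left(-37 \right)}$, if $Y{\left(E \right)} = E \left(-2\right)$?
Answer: $28268$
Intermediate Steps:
$Y{\left(E \right)} = - 2 E$
$J Y{\left(-37 \right)} = 382 \left(\left(-2\right) \left(-37\right)\right) = 382 \cdot 74 = 28268$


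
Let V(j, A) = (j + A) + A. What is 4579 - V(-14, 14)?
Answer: 4565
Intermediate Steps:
V(j, A) = j + 2*A (V(j, A) = (A + j) + A = j + 2*A)
4579 - V(-14, 14) = 4579 - (-14 + 2*14) = 4579 - (-14 + 28) = 4579 - 1*14 = 4579 - 14 = 4565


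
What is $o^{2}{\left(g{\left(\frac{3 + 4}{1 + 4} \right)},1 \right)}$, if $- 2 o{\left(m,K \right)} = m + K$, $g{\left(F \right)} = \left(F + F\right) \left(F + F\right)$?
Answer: $\frac{48841}{2500} \approx 19.536$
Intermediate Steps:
$g{\left(F \right)} = 4 F^{2}$ ($g{\left(F \right)} = 2 F 2 F = 4 F^{2}$)
$o{\left(m,K \right)} = - \frac{K}{2} - \frac{m}{2}$ ($o{\left(m,K \right)} = - \frac{m + K}{2} = - \frac{K + m}{2} = - \frac{K}{2} - \frac{m}{2}$)
$o^{2}{\left(g{\left(\frac{3 + 4}{1 + 4} \right)},1 \right)} = \left(\left(- \frac{1}{2}\right) 1 - \frac{4 \left(\frac{3 + 4}{1 + 4}\right)^{2}}{2}\right)^{2} = \left(- \frac{1}{2} - \frac{4 \left(\frac{7}{5}\right)^{2}}{2}\right)^{2} = \left(- \frac{1}{2} - \frac{4 \cdot \frac{49}{25}}{2}\right)^{2} = \left(- \frac{1}{2} - \frac{98}{25}\right)^{2} = \left(- \frac{221}{50}\right)^{2} = \frac{48841}{2500}$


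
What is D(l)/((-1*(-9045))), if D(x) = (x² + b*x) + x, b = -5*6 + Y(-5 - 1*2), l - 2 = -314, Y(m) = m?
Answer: 12064/1005 ≈ 12.004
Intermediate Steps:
l = -312 (l = 2 - 314 = -312)
b = -37 (b = -5*6 + (-5 - 1*2) = -30 + (-5 - 2) = -30 - 7 = -37)
D(x) = x² - 36*x (D(x) = (x² - 37*x) + x = x² - 36*x)
D(l)/((-1*(-9045))) = (-312*(-36 - 312))/((-1*(-9045))) = -312*(-348)/9045 = 108576*(1/9045) = 12064/1005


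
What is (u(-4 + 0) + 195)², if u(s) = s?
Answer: 36481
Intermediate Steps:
(u(-4 + 0) + 195)² = ((-4 + 0) + 195)² = (-4 + 195)² = 191² = 36481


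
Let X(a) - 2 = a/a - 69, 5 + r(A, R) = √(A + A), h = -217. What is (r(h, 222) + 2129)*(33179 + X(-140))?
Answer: 70332012 + 33113*I*√434 ≈ 7.0332e+7 + 6.8983e+5*I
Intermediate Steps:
r(A, R) = -5 + √2*√A (r(A, R) = -5 + √(A + A) = -5 + √(2*A) = -5 + √2*√A)
X(a) = -66 (X(a) = 2 + (a/a - 69) = 2 + (1 - 69) = 2 - 68 = -66)
(r(h, 222) + 2129)*(33179 + X(-140)) = ((-5 + √2*√(-217)) + 2129)*(33179 - 66) = ((-5 + √2*(I*√217)) + 2129)*33113 = ((-5 + I*√434) + 2129)*33113 = (2124 + I*√434)*33113 = 70332012 + 33113*I*√434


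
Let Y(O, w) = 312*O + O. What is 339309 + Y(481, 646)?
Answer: 489862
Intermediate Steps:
Y(O, w) = 313*O
339309 + Y(481, 646) = 339309 + 313*481 = 339309 + 150553 = 489862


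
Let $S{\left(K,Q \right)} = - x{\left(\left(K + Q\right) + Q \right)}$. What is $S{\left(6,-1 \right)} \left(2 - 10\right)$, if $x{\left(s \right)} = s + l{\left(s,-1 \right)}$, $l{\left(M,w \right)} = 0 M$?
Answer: $32$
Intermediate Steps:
$l{\left(M,w \right)} = 0$
$x{\left(s \right)} = s$ ($x{\left(s \right)} = s + 0 = s$)
$S{\left(K,Q \right)} = - K - 2 Q$ ($S{\left(K,Q \right)} = - (\left(K + Q\right) + Q) = - (K + 2 Q) = - K - 2 Q$)
$S{\left(6,-1 \right)} \left(2 - 10\right) = \left(\left(-1\right) 6 - -2\right) \left(2 - 10\right) = \left(-6 + 2\right) \left(2 - 10\right) = - 4 \left(2 - 10\right) = \left(-4\right) \left(-8\right) = 32$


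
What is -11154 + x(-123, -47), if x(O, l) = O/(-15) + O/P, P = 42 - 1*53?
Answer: -612404/55 ≈ -11135.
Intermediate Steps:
P = -11 (P = 42 - 53 = -11)
x(O, l) = -26*O/165 (x(O, l) = O/(-15) + O/(-11) = O*(-1/15) + O*(-1/11) = -O/15 - O/11 = -26*O/165)
-11154 + x(-123, -47) = -11154 - 26/165*(-123) = -11154 + 1066/55 = -612404/55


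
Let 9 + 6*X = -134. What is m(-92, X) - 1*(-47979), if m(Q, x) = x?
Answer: 287731/6 ≈ 47955.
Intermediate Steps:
X = -143/6 (X = -3/2 + (⅙)*(-134) = -3/2 - 67/3 = -143/6 ≈ -23.833)
m(-92, X) - 1*(-47979) = -143/6 - 1*(-47979) = -143/6 + 47979 = 287731/6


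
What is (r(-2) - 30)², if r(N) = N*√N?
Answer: 892 + 120*I*√2 ≈ 892.0 + 169.71*I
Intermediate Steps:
r(N) = N^(3/2)
(r(-2) - 30)² = ((-2)^(3/2) - 30)² = (-2*I*√2 - 30)² = (-30 - 2*I*√2)²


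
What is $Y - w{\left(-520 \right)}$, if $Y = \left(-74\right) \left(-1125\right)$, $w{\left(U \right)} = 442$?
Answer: $82808$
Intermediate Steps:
$Y = 83250$
$Y - w{\left(-520 \right)} = 83250 - 442 = 82808$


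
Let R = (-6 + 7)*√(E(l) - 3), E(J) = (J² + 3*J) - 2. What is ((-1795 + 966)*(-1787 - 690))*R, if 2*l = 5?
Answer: 2053433*√35/2 ≈ 6.0741e+6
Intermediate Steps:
l = 5/2 (l = (½)*5 = 5/2 ≈ 2.5000)
E(J) = -2 + J² + 3*J
R = √35/2 (R = (-6 + 7)*√((-2 + (5/2)² + 3*(5/2)) - 3) = 1*√((-2 + 25/4 + 15/2) - 3) = 1*√(47/4 - 3) = 1*√(35/4) = 1*(√35/2) = √35/2 ≈ 2.9580)
((-1795 + 966)*(-1787 - 690))*R = ((-1795 + 966)*(-1787 - 690))*(√35/2) = (-829*(-2477))*(√35/2) = 2053433*(√35/2) = 2053433*√35/2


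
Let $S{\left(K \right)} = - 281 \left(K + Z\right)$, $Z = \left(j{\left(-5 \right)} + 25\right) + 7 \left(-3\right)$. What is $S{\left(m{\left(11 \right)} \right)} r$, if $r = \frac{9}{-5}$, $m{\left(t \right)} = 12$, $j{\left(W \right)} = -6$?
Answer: $5058$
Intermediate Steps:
$Z = -2$ ($Z = \left(-6 + 25\right) + 7 \left(-3\right) = 19 - 21 = -2$)
$S{\left(K \right)} = 562 - 281 K$ ($S{\left(K \right)} = - 281 \left(K - 2\right) = - 281 \left(-2 + K\right) = 562 - 281 K$)
$r = - \frac{9}{5}$ ($r = 9 \left(- \frac{1}{5}\right) = - \frac{9}{5} \approx -1.8$)
$S{\left(m{\left(11 \right)} \right)} r = \left(562 - 3372\right) \left(- \frac{9}{5}\right) = \left(-2810\right) \left(- \frac{9}{5}\right) = 5058$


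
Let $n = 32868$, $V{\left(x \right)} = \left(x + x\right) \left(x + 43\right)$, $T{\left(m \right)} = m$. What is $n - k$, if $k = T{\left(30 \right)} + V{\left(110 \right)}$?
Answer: $-822$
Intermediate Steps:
$V{\left(x \right)} = 2 x \left(43 + x\right)$
$k = 33690$ ($k = 30 + 2 \cdot 110 \left(43 + 110\right) = 30 + 2 \cdot 110 \cdot 153 = 30 + 33660 = 33690$)
$n - k = 32868 - 33690 = -822$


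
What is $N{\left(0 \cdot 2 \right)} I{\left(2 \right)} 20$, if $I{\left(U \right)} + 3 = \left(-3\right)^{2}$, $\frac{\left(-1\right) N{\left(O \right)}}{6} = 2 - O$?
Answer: $-1440$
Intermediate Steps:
$N{\left(O \right)} = -12 + 6 O$ ($N{\left(O \right)} = - 6 \left(2 - O\right) = -12 + 6 O$)
$I{\left(U \right)} = 6$ ($I{\left(U \right)} = -3 + \left(-3\right)^{2} = -3 + 9 = 6$)
$N{\left(0 \cdot 2 \right)} I{\left(2 \right)} 20 = \left(-12 + 6 \cdot 0 \cdot 2\right) 6 \cdot 20 = \left(-12 + 6 \cdot 0\right) 6 \cdot 20 = \left(-12 + 0\right) 6 \cdot 20 = \left(-12\right) 6 \cdot 20 = \left(-72\right) 20 = -1440$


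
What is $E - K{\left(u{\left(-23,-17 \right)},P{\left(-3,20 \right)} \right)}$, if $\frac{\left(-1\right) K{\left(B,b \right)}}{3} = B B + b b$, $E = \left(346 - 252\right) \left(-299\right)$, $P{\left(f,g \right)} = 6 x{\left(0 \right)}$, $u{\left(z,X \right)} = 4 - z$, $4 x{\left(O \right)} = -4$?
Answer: $-25811$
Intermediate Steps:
$x{\left(O \right)} = -1$ ($x{\left(O \right)} = \frac{1}{4} \left(-4\right) = -1$)
$P{\left(f,g \right)} = -6$ ($P{\left(f,g \right)} = 6 \left(-1\right) = -6$)
$E = -28106$ ($E = 94 \left(-299\right) = -28106$)
$K{\left(B,b \right)} = - 3 B^{2} - 3 b^{2}$ ($K{\left(B,b \right)} = - 3 \left(B B + b b\right) = - 3 \left(B^{2} + b^{2}\right) = - 3 B^{2} - 3 b^{2}$)
$E - K{\left(u{\left(-23,-17 \right)},P{\left(-3,20 \right)} \right)} = -28106 - \left(- 3 \left(4 - -23\right)^{2} - 3 \left(-6\right)^{2}\right) = -28106 - \left(- 3 \left(4 + 23\right)^{2} - 108\right) = -28106 - \left(- 3 \cdot 27^{2} - 108\right) = -28106 - \left(\left(-3\right) 729 - 108\right) = -28106 - \left(-2187 - 108\right) = -28106 - -2295 = -28106 + 2295 = -25811$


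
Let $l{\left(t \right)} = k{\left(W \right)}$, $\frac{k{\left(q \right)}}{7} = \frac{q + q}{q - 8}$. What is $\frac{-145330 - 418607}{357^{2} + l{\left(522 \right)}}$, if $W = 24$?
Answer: $- \frac{187979}{42490} \approx -4.4241$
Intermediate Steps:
$k{\left(q \right)} = \frac{14 q}{-8 + q}$ ($k{\left(q \right)} = 7 \frac{q + q}{q - 8} = 7 \frac{2 q}{-8 + q} = \frac{14 q}{-8 + q}$)
$l{\left(t \right)} = 21$ ($l{\left(t \right)} = 14 \cdot 24 \frac{1}{-8 + 24} = 14 \cdot 24 \cdot \frac{1}{16} = 21$)
$\frac{-145330 - 418607}{357^{2} + l{\left(522 \right)}} = \frac{-145330 - 418607}{357^{2} + 21} = - \frac{563937}{127449 + 21} = - \frac{563937}{127470} = \left(-563937\right) \frac{1}{127470} = - \frac{187979}{42490}$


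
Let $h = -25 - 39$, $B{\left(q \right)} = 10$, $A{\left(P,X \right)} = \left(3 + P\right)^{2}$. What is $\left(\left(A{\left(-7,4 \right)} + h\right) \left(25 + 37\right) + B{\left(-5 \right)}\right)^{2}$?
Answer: $8797156$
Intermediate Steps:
$h = -64$ ($h = -25 - 39 = -64$)
$\left(\left(A{\left(-7,4 \right)} + h\right) \left(25 + 37\right) + B{\left(-5 \right)}\right)^{2} = \left(\left(\left(3 - 7\right)^{2} - 64\right) \left(25 + 37\right) + 10\right)^{2} = \left(\left(\left(-4\right)^{2} - 64\right) 62 + 10\right)^{2} = \left(\left(16 - 64\right) 62 + 10\right)^{2} = \left(\left(-48\right) 62 + 10\right)^{2} = \left(-2976 + 10\right)^{2} = \left(-2966\right)^{2} = 8797156$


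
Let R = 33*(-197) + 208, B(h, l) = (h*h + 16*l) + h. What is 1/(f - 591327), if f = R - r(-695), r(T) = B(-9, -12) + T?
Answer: -1/596805 ≈ -1.6756e-6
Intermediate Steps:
B(h, l) = h + h² + 16*l (B(h, l) = (h² + 16*l) + h = h + h² + 16*l)
R = -6293 (R = -6501 + 208 = -6293)
r(T) = -120 + T (r(T) = (-9 + (-9)² + 16*(-12)) + T = (-9 + 81 - 192) + T = -120 + T)
f = -5478 (f = -6293 - (-120 - 695) = -6293 - 1*(-815) = -6293 + 815 = -5478)
1/(f - 591327) = 1/(-5478 - 591327) = 1/(-596805) = -1/596805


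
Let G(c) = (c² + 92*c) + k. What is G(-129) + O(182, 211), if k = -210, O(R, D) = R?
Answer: 4745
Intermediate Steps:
G(c) = -210 + c² + 92*c (G(c) = (c² + 92*c) - 210 = -210 + c² + 92*c)
G(-129) + O(182, 211) = (-210 + (-129)² + 92*(-129)) + 182 = (-210 + 16641 - 11868) + 182 = 4563 + 182 = 4745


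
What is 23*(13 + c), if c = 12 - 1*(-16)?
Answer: 943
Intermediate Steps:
c = 28 (c = 12 + 16 = 28)
23*(13 + c) = 23*(13 + 28) = 23*41 = 943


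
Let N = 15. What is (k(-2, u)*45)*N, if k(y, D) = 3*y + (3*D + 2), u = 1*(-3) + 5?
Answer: 1350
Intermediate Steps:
u = 2 (u = -3 + 5 = 2)
k(y, D) = 2 + 3*D + 3*y (k(y, D) = 3*y + (2 + 3*D) = 2 + 3*D + 3*y)
(k(-2, u)*45)*N = ((2 + 3*2 + 3*(-2))*45)*15 = ((2 + 6 - 6)*45)*15 = (2*45)*15 = 90*15 = 1350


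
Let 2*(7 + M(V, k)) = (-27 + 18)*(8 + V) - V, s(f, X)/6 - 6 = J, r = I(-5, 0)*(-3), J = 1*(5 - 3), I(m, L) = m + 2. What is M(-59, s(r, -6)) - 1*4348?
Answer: -4096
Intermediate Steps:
I(m, L) = 2 + m
J = 2 (J = 1*2 = 2)
r = 9 (r = (2 - 5)*(-3) = -3*(-3) = 9)
s(f, X) = 48 (s(f, X) = 36 + 6*2 = 36 + 12 = 48)
M(V, k) = -43 - 5*V (M(V, k) = -7 + ((-27 + 18)*(8 + V) - V)/2 = -7 + (-9*(8 + V) - V)/2 = -7 + ((-72 - 9*V) - V)/2 = -7 + (-72 - 10*V)/2 = -7 + (-36 - 5*V) = -43 - 5*V)
M(-59, s(r, -6)) - 1*4348 = (-43 - 5*(-59)) - 1*4348 = (-43 + 295) - 4348 = 252 - 4348 = -4096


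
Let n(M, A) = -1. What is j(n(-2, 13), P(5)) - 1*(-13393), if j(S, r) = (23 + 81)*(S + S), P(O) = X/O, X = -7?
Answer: 13185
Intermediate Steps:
P(O) = -7/O
j(S, r) = 208*S (j(S, r) = 104*(2*S) = 208*S)
j(n(-2, 13), P(5)) - 1*(-13393) = 208*(-1) - 1*(-13393) = -208 + 13393 = 13185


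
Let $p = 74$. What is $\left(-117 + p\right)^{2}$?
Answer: $1849$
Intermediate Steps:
$\left(-117 + p\right)^{2} = \left(-117 + 74\right)^{2} = \left(-43\right)^{2} = 1849$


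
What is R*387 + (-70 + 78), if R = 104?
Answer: 40256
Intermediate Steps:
R*387 + (-70 + 78) = 104*387 + (-70 + 78) = 40248 + 8 = 40256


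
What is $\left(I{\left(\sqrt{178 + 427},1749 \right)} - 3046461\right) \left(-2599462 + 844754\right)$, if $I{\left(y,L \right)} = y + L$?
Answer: $5342580504096 - 19301788 \sqrt{5} \approx 5.3425 \cdot 10^{12}$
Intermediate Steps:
$I{\left(y,L \right)} = L + y$
$\left(I{\left(\sqrt{178 + 427},1749 \right)} - 3046461\right) \left(-2599462 + 844754\right) = \left(\left(1749 + \sqrt{178 + 427}\right) - 3046461\right) \left(-2599462 + 844754\right) = \left(\left(1749 + \sqrt{605}\right) - 3046461\right) \left(-1754708\right) = \left(\left(1749 + 11 \sqrt{5}\right) - 3046461\right) \left(-1754708\right) = \left(-3044712 + 11 \sqrt{5}\right) \left(-1754708\right) = 5342580504096 - 19301788 \sqrt{5}$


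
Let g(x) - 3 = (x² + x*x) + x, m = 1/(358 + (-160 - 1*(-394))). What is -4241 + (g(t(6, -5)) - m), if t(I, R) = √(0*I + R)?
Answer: -2514817/592 + I*√5 ≈ -4248.0 + 2.2361*I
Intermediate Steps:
t(I, R) = √R (t(I, R) = √(0 + R) = √R)
m = 1/592 (m = 1/(358 + (-160 + 394)) = 1/(358 + 234) = 1/592 ≈ 0.0016892)
g(x) = 3 + x + 2*x² (g(x) = 3 + ((x² + x*x) + x) = 3 + ((x² + x²) + x) = 3 + (2*x² + x) = 3 + (x + 2*x²) = 3 + x + 2*x²)
-4241 + (g(t(6, -5)) - m) = -4241 + ((3 + √(-5) + 2*(√(-5))²) - 1*1/592) = -4241 + ((3 + I*√5 + 2*(I*√5)²) - 1/592) = -4241 + ((3 + I*√5 + 2*(-5)) - 1/592) = -4241 + ((3 + I*√5 - 10) - 1/592) = -4241 + ((-7 + I*√5) - 1/592) = -4241 + (-4145/592 + I*√5) = -2514817/592 + I*√5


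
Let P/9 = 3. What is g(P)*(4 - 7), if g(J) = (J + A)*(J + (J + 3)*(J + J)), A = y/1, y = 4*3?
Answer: -192699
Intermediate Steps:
P = 27 (P = 9*3 = 27)
y = 12
A = 12 (A = 12/1 = 12*1 = 12)
g(J) = (12 + J)*(J + 2*J*(3 + J)) (g(J) = (J + 12)*(J + (J + 3)*(J + J)) = (12 + J)*(J + (3 + J)*(2*J)) = (12 + J)*(J + 2*J*(3 + J)))
g(P)*(4 - 7) = (27*(84 + 2*27² + 31*27))*(4 - 7) = (27*(84 + 2*729 + 837))*(-3) = (27*(84 + 1458 + 837))*(-3) = (27*2379)*(-3) = 64233*(-3) = -192699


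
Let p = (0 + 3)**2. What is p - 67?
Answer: -58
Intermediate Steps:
p = 9 (p = 3**2 = 9)
p - 67 = 9 - 67 = -58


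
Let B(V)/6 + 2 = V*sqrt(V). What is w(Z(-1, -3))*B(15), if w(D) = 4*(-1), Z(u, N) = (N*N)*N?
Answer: 48 - 360*sqrt(15) ≈ -1346.3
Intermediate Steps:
Z(u, N) = N**3 (Z(u, N) = N**2*N = N**3)
w(D) = -4
B(V) = -12 + 6*V**(3/2) (B(V) = -12 + 6*(V*sqrt(V)) = -12 + 6*V**(3/2))
w(Z(-1, -3))*B(15) = -4*(-12 + 6*15**(3/2)) = -4*(-12 + 6*(15*sqrt(15))) = -4*(-12 + 90*sqrt(15)) = 48 - 360*sqrt(15)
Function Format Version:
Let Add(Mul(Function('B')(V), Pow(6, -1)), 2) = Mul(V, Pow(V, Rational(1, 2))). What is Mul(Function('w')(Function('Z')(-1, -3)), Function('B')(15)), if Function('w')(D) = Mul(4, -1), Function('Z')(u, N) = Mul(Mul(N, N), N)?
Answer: Add(48, Mul(-360, Pow(15, Rational(1, 2)))) ≈ -1346.3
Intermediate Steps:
Function('Z')(u, N) = Pow(N, 3) (Function('Z')(u, N) = Mul(Pow(N, 2), N) = Pow(N, 3))
Function('w')(D) = -4
Function('B')(V) = Add(-12, Mul(6, Pow(V, Rational(3, 2)))) (Function('B')(V) = Add(-12, Mul(6, Mul(V, Pow(V, Rational(1, 2))))) = Add(-12, Mul(6, Pow(V, Rational(3, 2)))))
Mul(Function('w')(Function('Z')(-1, -3)), Function('B')(15)) = Mul(-4, Add(-12, Mul(6, Pow(15, Rational(3, 2))))) = Mul(-4, Add(-12, Mul(6, Mul(15, Pow(15, Rational(1, 2)))))) = Mul(-4, Add(-12, Mul(90, Pow(15, Rational(1, 2))))) = Add(48, Mul(-360, Pow(15, Rational(1, 2))))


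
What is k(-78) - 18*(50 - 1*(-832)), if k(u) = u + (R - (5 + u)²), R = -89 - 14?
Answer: -21386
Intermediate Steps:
R = -103
k(u) = -103 + u - (5 + u)² (k(u) = u + (-103 - (5 + u)²) = -103 + u - (5 + u)²)
k(-78) - 18*(50 - 1*(-832)) = (-103 - 78 - (5 - 78)²) - 18*(50 - 1*(-832)) = (-103 - 78 - 1*(-73)²) - 18*(50 + 832) = (-103 - 78 - 1*5329) - 18*882 = (-103 - 78 - 5329) - 1*15876 = -5510 - 15876 = -21386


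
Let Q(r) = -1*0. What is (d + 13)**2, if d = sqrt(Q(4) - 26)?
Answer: (13 + I*sqrt(26))**2 ≈ 143.0 + 132.57*I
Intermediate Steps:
Q(r) = 0
d = I*sqrt(26) (d = sqrt(0 - 26) = sqrt(-26) = I*sqrt(26) ≈ 5.099*I)
(d + 13)**2 = (I*sqrt(26) + 13)**2 = (13 + I*sqrt(26))**2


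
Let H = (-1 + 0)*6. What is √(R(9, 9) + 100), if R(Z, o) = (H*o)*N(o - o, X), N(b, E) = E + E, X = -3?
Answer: 2*√106 ≈ 20.591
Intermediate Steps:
H = -6 (H = -1*6 = -6)
N(b, E) = 2*E
R(Z, o) = 36*o (R(Z, o) = (-6*o)*(2*(-3)) = -6*o*(-6) = 36*o)
√(R(9, 9) + 100) = √(36*9 + 100) = √(324 + 100) = √424 = 2*√106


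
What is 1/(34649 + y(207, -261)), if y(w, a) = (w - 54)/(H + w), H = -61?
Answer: 146/5058907 ≈ 2.8860e-5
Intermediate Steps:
y(w, a) = (-54 + w)/(-61 + w) (y(w, a) = (w - 54)/(-61 + w) = (-54 + w)/(-61 + w))
1/(34649 + y(207, -261)) = 1/(34649 + (-54 + 207)/(-61 + 207)) = 1/(34649 + 153/146) = 1/(5058907/146) = 146/5058907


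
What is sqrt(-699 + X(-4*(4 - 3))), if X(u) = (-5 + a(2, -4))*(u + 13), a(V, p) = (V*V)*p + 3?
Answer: I*sqrt(861) ≈ 29.343*I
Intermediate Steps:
a(V, p) = 3 + p*V**2 (a(V, p) = V**2*p + 3 = p*V**2 + 3 = 3 + p*V**2)
X(u) = -234 - 18*u (X(u) = (-5 + (3 - 4*2**2))*(u + 13) = (-5 + (3 - 4*4))*(13 + u) = (-5 + (3 - 16))*(13 + u) = (-5 - 13)*(13 + u) = -18*(13 + u) = -234 - 18*u)
sqrt(-699 + X(-4*(4 - 3))) = sqrt(-699 + (-234 - (-72)*(4 - 3))) = sqrt(-699 + (-234 - (-72))) = sqrt(-699 + (-234 - 18*(-4))) = sqrt(-699 + (-234 + 72)) = sqrt(-699 - 162) = sqrt(-861) = I*sqrt(861)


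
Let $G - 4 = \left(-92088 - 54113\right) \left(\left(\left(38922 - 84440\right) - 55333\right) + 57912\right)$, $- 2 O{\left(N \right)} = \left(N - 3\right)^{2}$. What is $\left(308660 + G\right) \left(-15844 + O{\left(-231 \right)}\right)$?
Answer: $-271349159744466$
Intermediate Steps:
$O{\left(N \right)} = - \frac{\left(-3 + N\right)^{2}}{2}$ ($O{\left(N \right)} = - \frac{\left(N - 3\right)^{2}}{2} = - \frac{\left(-3 + N\right)^{2}}{2}$)
$G = 6277724743$ ($G = 4 + \left(-92088 - 54113\right) \left(\left(\left(38922 - 84440\right) - 55333\right) + 57912\right) = 4 - 146201 \left(\left(-45518 - 55333\right) + 57912\right) = 4 - 146201 \left(-100851 + 57912\right) = 4 - -6277724739 = 4 + 6277724739 = 6277724743$)
$\left(308660 + G\right) \left(-15844 + O{\left(-231 \right)}\right) = \left(308660 + 6277724743\right) \left(-15844 - \frac{\left(-3 - 231\right)^{2}}{2}\right) = 6278033403 \left(-15844 - \frac{\left(-234\right)^{2}}{2}\right) = 6278033403 \left(-15844 - 27378\right) = 6278033403 \left(-43222\right) = -271349159744466$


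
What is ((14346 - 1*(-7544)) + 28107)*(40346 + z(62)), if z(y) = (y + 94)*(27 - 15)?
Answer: 2110773346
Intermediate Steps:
z(y) = 1128 + 12*y (z(y) = (94 + y)*12 = 1128 + 12*y)
((14346 - 1*(-7544)) + 28107)*(40346 + z(62)) = ((14346 - 1*(-7544)) + 28107)*(40346 + (1128 + 12*62)) = ((14346 + 7544) + 28107)*(40346 + (1128 + 744)) = (21890 + 28107)*(40346 + 1872) = 49997*42218 = 2110773346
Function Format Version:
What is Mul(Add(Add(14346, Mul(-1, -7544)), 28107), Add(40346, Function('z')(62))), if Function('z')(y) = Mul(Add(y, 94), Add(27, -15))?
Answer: 2110773346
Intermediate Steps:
Function('z')(y) = Add(1128, Mul(12, y)) (Function('z')(y) = Mul(Add(94, y), 12) = Add(1128, Mul(12, y)))
Mul(Add(Add(14346, Mul(-1, -7544)), 28107), Add(40346, Function('z')(62))) = Mul(Add(Add(14346, Mul(-1, -7544)), 28107), Add(40346, Add(1128, Mul(12, 62)))) = Mul(Add(Add(14346, 7544), 28107), Add(40346, Add(1128, 744))) = Mul(Add(21890, 28107), Add(40346, 1872)) = Mul(49997, 42218) = 2110773346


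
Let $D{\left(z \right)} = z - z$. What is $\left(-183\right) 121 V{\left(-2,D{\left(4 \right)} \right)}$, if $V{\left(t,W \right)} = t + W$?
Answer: $44286$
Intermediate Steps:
$D{\left(z \right)} = 0$
$V{\left(t,W \right)} = W + t$
$\left(-183\right) 121 V{\left(-2,D{\left(4 \right)} \right)} = \left(-183\right) 121 \left(0 - 2\right) = \left(-22143\right) \left(-2\right) = 44286$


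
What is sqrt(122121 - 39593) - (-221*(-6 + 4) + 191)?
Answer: -633 + 4*sqrt(5158) ≈ -345.72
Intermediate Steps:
sqrt(122121 - 39593) - (-221*(-6 + 4) + 191) = sqrt(82528) - (-(-442) + 191) = 4*sqrt(5158) - (-221*(-2) + 191) = 4*sqrt(5158) - (442 + 191) = 4*sqrt(5158) - 1*633 = 4*sqrt(5158) - 633 = -633 + 4*sqrt(5158)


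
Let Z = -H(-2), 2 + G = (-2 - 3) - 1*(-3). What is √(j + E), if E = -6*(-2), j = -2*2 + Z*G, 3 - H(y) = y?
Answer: 2*√7 ≈ 5.2915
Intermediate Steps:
H(y) = 3 - y
G = -4 (G = -2 + ((-2 - 3) - 1*(-3)) = -2 + (-5 + 3) = -2 - 2 = -4)
Z = -5 (Z = -(3 - 1*(-2)) = -(3 + 2) = -1*5 = -5)
j = 16 (j = -2*2 - 5*(-4) = -4 + 20 = 16)
E = 12
√(j + E) = √(16 + 12) = √28 = 2*√7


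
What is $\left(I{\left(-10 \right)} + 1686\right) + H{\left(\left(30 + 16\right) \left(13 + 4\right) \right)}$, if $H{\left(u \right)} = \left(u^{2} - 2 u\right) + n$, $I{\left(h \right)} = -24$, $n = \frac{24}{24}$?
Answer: $611623$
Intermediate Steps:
$n = 1$ ($n = 24 \cdot \frac{1}{24} = 1$)
$H{\left(u \right)} = 1 + u^{2} - 2 u$ ($H{\left(u \right)} = \left(u^{2} - 2 u\right) + 1 = 1 + u^{2} - 2 u$)
$\left(I{\left(-10 \right)} + 1686\right) + H{\left(\left(30 + 16\right) \left(13 + 4\right) \right)} = \left(-24 + 1686\right) + \left(1 + \left(\left(30 + 16\right) \left(13 + 4\right)\right)^{2} - 2 \left(30 + 16\right) \left(13 + 4\right)\right) = 1662 + \left(1 + \left(46 \cdot 17\right)^{2} - 2 \cdot 46 \cdot 17\right) = 1662 + \left(1 + 782^{2} - 1564\right) = 1662 + \left(1 + 611524 - 1564\right) = 1662 + 609961 = 611623$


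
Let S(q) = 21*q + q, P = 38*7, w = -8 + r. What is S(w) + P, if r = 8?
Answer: 266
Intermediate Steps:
w = 0 (w = -8 + 8 = 0)
P = 266
S(q) = 22*q
S(w) + P = 22*0 + 266 = 0 + 266 = 266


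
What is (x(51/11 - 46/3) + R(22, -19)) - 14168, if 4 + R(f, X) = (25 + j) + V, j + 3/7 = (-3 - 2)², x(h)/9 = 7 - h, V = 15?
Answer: -1074008/77 ≈ -13948.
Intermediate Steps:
x(h) = 63 - 9*h (x(h) = 9*(7 - h) = 63 - 9*h)
j = 172/7 (j = -3/7 + (-3 - 2)² = -3/7 + (-5)² = -3/7 + 25 = 172/7 ≈ 24.571)
R(f, X) = 424/7 (R(f, X) = -4 + ((25 + 172/7) + 15) = -4 + (347/7 + 15) = -4 + 452/7 = 424/7)
(x(51/11 - 46/3) + R(22, -19)) - 14168 = ((63 - 9*(51/11 - 46/3)) + 424/7) - 14168 = ((63 - 9*(-353/33)) + 424/7) - 14168 = ((63 + 1059/11) + 424/7) - 14168 = (1752/11 + 424/7) - 14168 = 16928/77 - 14168 = -1074008/77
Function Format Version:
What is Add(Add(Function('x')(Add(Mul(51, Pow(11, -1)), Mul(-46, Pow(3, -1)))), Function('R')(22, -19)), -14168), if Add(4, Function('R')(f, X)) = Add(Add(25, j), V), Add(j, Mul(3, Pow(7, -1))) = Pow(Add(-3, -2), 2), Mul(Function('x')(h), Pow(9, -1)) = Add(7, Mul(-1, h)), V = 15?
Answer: Rational(-1074008, 77) ≈ -13948.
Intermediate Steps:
Function('x')(h) = Add(63, Mul(-9, h)) (Function('x')(h) = Mul(9, Add(7, Mul(-1, h))) = Add(63, Mul(-9, h)))
j = Rational(172, 7) (j = Add(Rational(-3, 7), Pow(Add(-3, -2), 2)) = Add(Rational(-3, 7), Pow(-5, 2)) = Add(Rational(-3, 7), 25) = Rational(172, 7) ≈ 24.571)
Function('R')(f, X) = Rational(424, 7) (Function('R')(f, X) = Add(-4, Add(Add(25, Rational(172, 7)), 15)) = Add(-4, Add(Rational(347, 7), 15)) = Add(-4, Rational(452, 7)) = Rational(424, 7))
Add(Add(Function('x')(Add(Mul(51, Pow(11, -1)), Mul(-46, Pow(3, -1)))), Function('R')(22, -19)), -14168) = Add(Add(Add(63, Mul(-9, Add(Mul(51, Pow(11, -1)), Mul(-46, Pow(3, -1))))), Rational(424, 7)), -14168) = Add(Add(Add(63, Mul(-9, Add(Mul(51, Rational(1, 11)), Mul(-46, Rational(1, 3))))), Rational(424, 7)), -14168) = Add(Add(Add(63, Mul(-9, Add(Rational(51, 11), Rational(-46, 3)))), Rational(424, 7)), -14168) = Add(Add(Add(63, Mul(-9, Rational(-353, 33))), Rational(424, 7)), -14168) = Add(Add(Add(63, Rational(1059, 11)), Rational(424, 7)), -14168) = Add(Add(Rational(1752, 11), Rational(424, 7)), -14168) = Add(Rational(16928, 77), -14168) = Rational(-1074008, 77)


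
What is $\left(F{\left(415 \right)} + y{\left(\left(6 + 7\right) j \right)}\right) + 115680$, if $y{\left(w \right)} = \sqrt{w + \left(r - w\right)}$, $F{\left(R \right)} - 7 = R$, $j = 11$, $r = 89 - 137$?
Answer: $116102 + 4 i \sqrt{3} \approx 1.161 \cdot 10^{5} + 6.9282 i$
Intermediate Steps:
$r = -48$ ($r = 89 - 137 = -48$)
$F{\left(R \right)} = 7 + R$
$y{\left(w \right)} = 4 i \sqrt{3}$ ($y{\left(w \right)} = \sqrt{w - \left(48 + w\right)} = \sqrt{-48} = 4 i \sqrt{3}$)
$\left(F{\left(415 \right)} + y{\left(\left(6 + 7\right) j \right)}\right) + 115680 = \left(\left(7 + 415\right) + 4 i \sqrt{3}\right) + 115680 = \left(422 + 4 i \sqrt{3}\right) + 115680 = 116102 + 4 i \sqrt{3}$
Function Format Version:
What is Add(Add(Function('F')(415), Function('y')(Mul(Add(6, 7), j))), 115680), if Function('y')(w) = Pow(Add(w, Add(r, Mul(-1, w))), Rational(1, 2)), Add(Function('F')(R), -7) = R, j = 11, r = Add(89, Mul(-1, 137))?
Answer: Add(116102, Mul(4, I, Pow(3, Rational(1, 2)))) ≈ Add(1.1610e+5, Mul(6.9282, I))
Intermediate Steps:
r = -48 (r = Add(89, -137) = -48)
Function('F')(R) = Add(7, R)
Function('y')(w) = Mul(4, I, Pow(3, Rational(1, 2))) (Function('y')(w) = Pow(Add(w, Add(-48, Mul(-1, w))), Rational(1, 2)) = Pow(-48, Rational(1, 2)) = Mul(4, I, Pow(3, Rational(1, 2))))
Add(Add(Function('F')(415), Function('y')(Mul(Add(6, 7), j))), 115680) = Add(Add(Add(7, 415), Mul(4, I, Pow(3, Rational(1, 2)))), 115680) = Add(Add(422, Mul(4, I, Pow(3, Rational(1, 2)))), 115680) = Add(116102, Mul(4, I, Pow(3, Rational(1, 2))))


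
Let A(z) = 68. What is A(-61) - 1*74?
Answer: -6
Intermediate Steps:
A(-61) - 1*74 = 68 - 1*74 = 68 - 74 = -6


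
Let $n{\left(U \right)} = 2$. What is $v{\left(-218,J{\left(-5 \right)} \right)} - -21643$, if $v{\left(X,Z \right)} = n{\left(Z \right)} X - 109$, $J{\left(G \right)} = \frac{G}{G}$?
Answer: $21098$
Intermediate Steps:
$J{\left(G \right)} = 1$
$v{\left(X,Z \right)} = -109 + 2 X$ ($v{\left(X,Z \right)} = 2 X - 109 = -109 + 2 X$)
$v{\left(-218,J{\left(-5 \right)} \right)} - -21643 = \left(-109 + 2 \left(-218\right)\right) - -21643 = \left(-109 - 436\right) + 21643 = -545 + 21643 = 21098$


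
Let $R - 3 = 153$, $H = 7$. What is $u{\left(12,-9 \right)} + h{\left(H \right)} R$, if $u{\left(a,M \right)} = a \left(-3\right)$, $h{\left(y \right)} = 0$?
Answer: $-36$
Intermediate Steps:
$R = 156$ ($R = 3 + 153 = 156$)
$u{\left(a,M \right)} = - 3 a$
$u{\left(12,-9 \right)} + h{\left(H \right)} R = \left(-3\right) 12 + 0 \cdot 156 = -36 + 0 = -36$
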